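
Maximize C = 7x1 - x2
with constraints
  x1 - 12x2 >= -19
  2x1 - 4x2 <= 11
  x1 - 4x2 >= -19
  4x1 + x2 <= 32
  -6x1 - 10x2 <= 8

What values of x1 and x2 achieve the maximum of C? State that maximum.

x1 = 139/18, x2 = 10/9, maximum C = 953/18

At the optimal vertex, 2x1 - 4x2 = 11 and 4x1 + x2 = 32.
Solving simultaneously gives x1 = 139/18, x2 = 10/9.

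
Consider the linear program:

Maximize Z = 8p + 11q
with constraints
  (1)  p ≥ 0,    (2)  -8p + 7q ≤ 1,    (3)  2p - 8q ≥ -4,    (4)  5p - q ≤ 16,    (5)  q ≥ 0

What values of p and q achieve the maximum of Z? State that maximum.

Corner points and Z = 8p + 11q:
  (0, 1/7) → Z = 11/7
  (0, 0) → Z = 0
  (2/5, 3/5) → Z = 49/5
  (66/19, 26/19) → Z = 814/19
  (16/5, 0) → Z = 128/5

The binding constraints are 2p - 8q = -4 and 5p - q = 16.
Solving simultaneously gives p = 66/19, q = 26/19.

p = 66/19, q = 26/19, maximum Z = 814/19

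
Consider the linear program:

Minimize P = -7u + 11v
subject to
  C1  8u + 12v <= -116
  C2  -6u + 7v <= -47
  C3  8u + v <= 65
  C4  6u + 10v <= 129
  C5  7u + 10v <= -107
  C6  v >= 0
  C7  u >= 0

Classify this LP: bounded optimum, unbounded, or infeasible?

The boundaries 8u + v = 65 and 7u + 10v = -107 meet at (757/73, -1311/73), but that point violates v ≥ 0. Every candidate vertex is excluded by some other constraint, so the feasible region is empty.

infeasible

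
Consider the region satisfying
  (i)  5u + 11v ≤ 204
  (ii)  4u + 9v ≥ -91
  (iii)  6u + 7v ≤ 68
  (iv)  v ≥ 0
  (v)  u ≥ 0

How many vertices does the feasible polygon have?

3

Of the 10 pairwise boundary intersections, those satisfying every inequality are:
  (34/3, 0)
  (0, 68/7)
  (0, 0)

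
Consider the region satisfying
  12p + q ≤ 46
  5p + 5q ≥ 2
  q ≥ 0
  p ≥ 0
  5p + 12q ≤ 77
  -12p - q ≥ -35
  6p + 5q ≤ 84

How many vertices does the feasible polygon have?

5

The feasible vertices (each the meet of two boundaries and inside every other half-plane) are:
  (2/5, 0)
  (0, 2/5)
  (35/12, 0)
  (0, 77/12)
  (343/139, 749/139)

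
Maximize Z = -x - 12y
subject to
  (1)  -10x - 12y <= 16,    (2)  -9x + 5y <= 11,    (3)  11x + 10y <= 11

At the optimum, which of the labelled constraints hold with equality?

(1) and (3)

Feasible corners and Z = -x - 12y:
  (-106/79, -17/79) → Z = 310/79
  (73/8, -143/16) → Z = 785/8
  (-11/29, 44/29) → Z = -517/29

The maximum is at (73/8, -143/16). Substituting into each constraint, equality holds for (1) and (3); the remaining constraints have slack.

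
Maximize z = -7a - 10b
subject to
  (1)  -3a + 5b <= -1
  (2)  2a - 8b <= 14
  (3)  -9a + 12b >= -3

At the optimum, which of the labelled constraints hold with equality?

Corner points and z = -7a - 10b:
  (-31/7, -20/7) → z = 417/7
  (1/3, 0) → z = -7/3
  (-3, -5/2) → z = 46

The maximum is at (-31/7, -20/7). Substituting into each constraint, equality holds for (1) and (2); the remaining constraints have slack.

(1) and (2)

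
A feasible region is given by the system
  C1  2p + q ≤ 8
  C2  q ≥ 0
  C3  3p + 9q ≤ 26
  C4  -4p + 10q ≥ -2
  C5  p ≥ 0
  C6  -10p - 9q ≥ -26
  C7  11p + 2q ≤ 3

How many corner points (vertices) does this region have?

Of the 21 pairwise boundary intersections, those satisfying every inequality are:
  (0, 0)
  (3/11, 0)
  (0, 3/2)

3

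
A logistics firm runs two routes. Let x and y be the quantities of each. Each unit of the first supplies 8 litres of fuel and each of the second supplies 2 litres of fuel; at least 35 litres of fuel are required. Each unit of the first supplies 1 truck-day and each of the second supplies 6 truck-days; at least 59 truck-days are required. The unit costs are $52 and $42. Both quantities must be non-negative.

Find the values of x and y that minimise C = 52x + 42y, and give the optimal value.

x = 2, y = 19/2, minimum C = 503

Extreme points and C = 52x + 42y:
  (0, 35/2) → C = 735
  (59, 0) → C = 3068
  (2, 19/2) → C = 503
The feasible region is unbounded (it extends along (0, 1), (1, 0)), but C strictly increases along every unbounded feasible direction, so there is no improving ray and the minimum is attained at a vertex.

The binding constraints are 8x + 2y = 35 and x + 6y = 59.
Solving simultaneously gives x = 2, y = 19/2.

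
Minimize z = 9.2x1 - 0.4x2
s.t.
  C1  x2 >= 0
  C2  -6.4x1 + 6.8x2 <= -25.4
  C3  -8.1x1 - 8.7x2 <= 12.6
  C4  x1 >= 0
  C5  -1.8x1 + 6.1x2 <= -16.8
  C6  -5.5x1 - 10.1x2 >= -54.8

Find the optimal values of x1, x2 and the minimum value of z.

x1 = 28/3, x2 = 0, minimum z = 1288/15

Feasible corners and z = 9.2x1 - 0.4x2:
  (28/3, 0) → z = 1288/15
  (548/55, 0) → z = 25208/275
  (50396/5173, 624/5173) → z = 2316968/25865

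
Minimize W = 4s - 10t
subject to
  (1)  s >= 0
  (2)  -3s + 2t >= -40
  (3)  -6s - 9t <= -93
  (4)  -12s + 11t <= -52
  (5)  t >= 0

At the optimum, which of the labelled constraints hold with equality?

Corner points and W = 4s - 10t:
  (14, 1) → W = 46
  (112/3, 36) → W = -632/3
  (497/58, 134/29) → W = -346/29

The minimum is at (112/3, 36). Substituting into each constraint, equality holds for (2) and (4); the remaining constraints have slack.

(2) and (4)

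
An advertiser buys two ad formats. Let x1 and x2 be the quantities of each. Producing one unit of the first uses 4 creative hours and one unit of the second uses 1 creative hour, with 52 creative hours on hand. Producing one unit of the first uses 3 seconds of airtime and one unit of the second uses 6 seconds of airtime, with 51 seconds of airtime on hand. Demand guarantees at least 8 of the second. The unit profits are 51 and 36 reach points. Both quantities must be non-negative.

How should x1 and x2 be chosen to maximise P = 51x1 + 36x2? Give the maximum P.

Vertices and P = 51x1 + 36x2:
  (0, 17/2) → P = 306
  (0, 8) → P = 288
  (1, 8) → P = 339

x1 = 1, x2 = 8, maximum P = 339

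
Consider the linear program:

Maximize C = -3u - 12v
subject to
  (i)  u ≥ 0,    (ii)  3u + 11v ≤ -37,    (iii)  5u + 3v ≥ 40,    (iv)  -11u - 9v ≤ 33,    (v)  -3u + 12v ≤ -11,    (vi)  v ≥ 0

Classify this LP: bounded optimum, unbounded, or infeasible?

The boundaries 3u + 11v = -37 and 5u + 3v = 40 meet at (551/46, -305/46), but that point violates v ≥ 0. Every candidate vertex is excluded by some other constraint, so the feasible region is empty.

infeasible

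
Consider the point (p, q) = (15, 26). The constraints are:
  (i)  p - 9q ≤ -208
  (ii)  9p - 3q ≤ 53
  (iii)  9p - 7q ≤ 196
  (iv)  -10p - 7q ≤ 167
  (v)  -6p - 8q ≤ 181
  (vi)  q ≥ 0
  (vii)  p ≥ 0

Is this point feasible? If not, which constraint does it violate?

Constraint (ii): 9p - 3q = 57, which is not ≤ 53. All other constraints are satisfied.

not feasible — violates (ii)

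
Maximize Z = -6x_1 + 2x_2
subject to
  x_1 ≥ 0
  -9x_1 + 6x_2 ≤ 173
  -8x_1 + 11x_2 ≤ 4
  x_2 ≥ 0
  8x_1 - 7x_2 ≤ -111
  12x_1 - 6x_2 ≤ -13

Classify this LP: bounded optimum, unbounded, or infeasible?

infeasible

The boundaries x_1 = 0 and -9x_1 + 6x_2 = 173 meet at (0, 173/6), but that point violates -8x_1 + 11x_2 ≤ 4. Every candidate vertex is excluded by some other constraint, so the feasible region is empty.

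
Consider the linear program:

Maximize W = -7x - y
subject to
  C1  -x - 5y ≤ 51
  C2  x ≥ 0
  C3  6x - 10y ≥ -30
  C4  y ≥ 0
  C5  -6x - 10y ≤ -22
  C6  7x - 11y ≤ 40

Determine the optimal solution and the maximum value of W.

Vertices and W = -7x - y:
  (0, 3) → W = -3
  (0, 11/5) → W = -11/5
  (365/2, 225/2) → W = -1390
  (11/3, 0) → W = -77/3
  (40/7, 0) → W = -40

x = 0, y = 11/5, maximum W = -11/5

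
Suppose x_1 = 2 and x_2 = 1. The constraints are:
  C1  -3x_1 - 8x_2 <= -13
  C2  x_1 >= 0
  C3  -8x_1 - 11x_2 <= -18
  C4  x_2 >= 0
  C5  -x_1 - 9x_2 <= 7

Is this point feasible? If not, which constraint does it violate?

C1: -14 ≤ -13 ✓
C2: 2 ≥ 0 ✓
C3: -27 ≤ -18 ✓
C4: 1 ≥ 0 ✓
C5: -11 ≤ 7 ✓

feasible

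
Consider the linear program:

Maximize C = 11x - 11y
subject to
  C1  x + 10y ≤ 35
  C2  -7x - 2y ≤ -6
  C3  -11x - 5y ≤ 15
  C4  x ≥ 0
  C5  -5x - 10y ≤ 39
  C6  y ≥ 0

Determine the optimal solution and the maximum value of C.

x = 35, y = 0, maximum C = 385

Corner points and C = 11x - 11y:
  (0, 7/2) → C = -77/2
  (35, 0) → C = 385
  (0, 3) → C = -33
  (6/7, 0) → C = 66/7

The binding constraints are x + 10y = 35 and y = 0.
Solving simultaneously gives x = 35, y = 0.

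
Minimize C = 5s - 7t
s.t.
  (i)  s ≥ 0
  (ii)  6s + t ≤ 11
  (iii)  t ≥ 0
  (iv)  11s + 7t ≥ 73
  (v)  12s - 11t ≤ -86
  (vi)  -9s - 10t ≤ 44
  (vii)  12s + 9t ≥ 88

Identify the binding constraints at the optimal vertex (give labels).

Vertices and C = 5s - 7t:
  (0, 11) → C = -77
  (0, 73/7) → C = -73
  (4/31, 317/31) → C = -2199/31

The minimum is at (0, 11). Substituting into each constraint, equality holds for (i) and (ii); the remaining constraints have slack.

(i) and (ii)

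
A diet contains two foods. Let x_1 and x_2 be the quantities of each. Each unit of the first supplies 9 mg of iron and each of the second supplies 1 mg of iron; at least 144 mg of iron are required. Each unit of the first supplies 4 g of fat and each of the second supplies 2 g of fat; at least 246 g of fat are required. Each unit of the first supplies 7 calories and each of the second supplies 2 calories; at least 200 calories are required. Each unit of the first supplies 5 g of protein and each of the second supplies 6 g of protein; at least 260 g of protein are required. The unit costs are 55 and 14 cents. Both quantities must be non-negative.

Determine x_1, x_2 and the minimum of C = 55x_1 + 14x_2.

x_1 = 3, x_2 = 117, minimum C = 1803

Vertices and C = 55x_1 + 14x_2:
  (0, 144) → C = 2016
  (123/2, 0) → C = 6765/2
  (3, 117) → C = 1803
The feasible region is unbounded (it extends along (0, 1), (1, 0)), but C strictly increases along every unbounded feasible direction, so there is no improving ray and the minimum is attained at a vertex.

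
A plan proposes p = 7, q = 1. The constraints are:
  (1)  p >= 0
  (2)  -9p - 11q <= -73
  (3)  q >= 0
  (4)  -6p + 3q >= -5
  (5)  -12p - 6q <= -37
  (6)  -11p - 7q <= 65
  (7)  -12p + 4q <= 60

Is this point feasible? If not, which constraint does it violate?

not feasible — violates (4)

Constraint (4): -6p + 3q = -39, which is not ≥ -5. All other constraints are satisfied.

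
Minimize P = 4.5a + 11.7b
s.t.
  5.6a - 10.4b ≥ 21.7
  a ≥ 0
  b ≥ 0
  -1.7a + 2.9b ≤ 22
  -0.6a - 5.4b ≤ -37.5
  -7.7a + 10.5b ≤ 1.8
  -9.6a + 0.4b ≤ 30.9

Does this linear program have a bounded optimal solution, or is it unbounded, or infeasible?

Vertices and P = 4.5a + 11.7b:
  (8453/608, 3283/608) → P = 47781/380
  (62.5, 0) → P = 281.25
The feasible region has finitely many vertices and no improving ray; the minimum is 47781/380 at (8453/608, 3283/608).

bounded optimum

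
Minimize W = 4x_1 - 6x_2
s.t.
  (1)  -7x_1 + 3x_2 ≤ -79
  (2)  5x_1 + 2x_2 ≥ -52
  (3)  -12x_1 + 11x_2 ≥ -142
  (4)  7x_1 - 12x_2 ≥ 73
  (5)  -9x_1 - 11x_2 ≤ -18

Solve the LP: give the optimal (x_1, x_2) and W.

x_1 = 81/7, x_2 = 2/3, minimum W = 296/7

Vertices and W = 4x_1 - 6x_2:
  (443/41, -46/41) → W = 2048/41
  (81/7, 2/3) → W = 296/7
  (901/67, 118/67) → W = 2896/67

The optimum lies where -7x_1 + 3x_2 = -79 and 7x_1 - 12x_2 = 73.
Solving simultaneously gives x_1 = 81/7, x_2 = 2/3.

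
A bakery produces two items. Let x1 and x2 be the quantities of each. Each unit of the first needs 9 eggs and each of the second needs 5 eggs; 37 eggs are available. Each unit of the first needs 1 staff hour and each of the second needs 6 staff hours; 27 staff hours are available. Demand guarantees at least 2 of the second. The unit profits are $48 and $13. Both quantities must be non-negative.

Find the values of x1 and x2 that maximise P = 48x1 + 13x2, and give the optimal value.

Corner points and P = 48x1 + 13x2:
  (0, 9/2) → P = 117/2
  (0, 2) → P = 26
  (87/49, 206/49) → P = 6854/49
  (3, 2) → P = 170

x1 = 3, x2 = 2, maximum P = 170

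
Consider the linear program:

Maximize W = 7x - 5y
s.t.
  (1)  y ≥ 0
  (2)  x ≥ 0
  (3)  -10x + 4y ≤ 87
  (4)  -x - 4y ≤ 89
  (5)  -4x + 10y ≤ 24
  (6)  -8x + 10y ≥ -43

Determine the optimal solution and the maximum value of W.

x = 67/4, y = 91/10, maximum W = 287/4

Extreme points and W = 7x - 5y:
  (0, 0) → W = 0
  (43/8, 0) → W = 301/8
  (0, 12/5) → W = -12
  (67/4, 91/10) → W = 287/4

The optimum lies where -4x + 10y = 24 and -8x + 10y = -43.
Solving simultaneously gives x = 67/4, y = 91/10.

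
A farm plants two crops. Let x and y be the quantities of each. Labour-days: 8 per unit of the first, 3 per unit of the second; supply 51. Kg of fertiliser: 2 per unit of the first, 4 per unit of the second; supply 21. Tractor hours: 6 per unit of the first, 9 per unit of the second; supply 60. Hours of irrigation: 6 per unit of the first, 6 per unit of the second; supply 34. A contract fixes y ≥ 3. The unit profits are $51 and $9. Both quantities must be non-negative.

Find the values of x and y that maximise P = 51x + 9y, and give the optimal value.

Feasible corners and P = 51x + 9y:
  (0, 21/4) → P = 189/4
  (0, 3) → P = 27
  (5/6, 29/6) → P = 86
  (8/3, 3) → P = 163

At the optimal vertex, 6x + 6y = 34 and y = 3.
Solving simultaneously gives x = 8/3, y = 3.

x = 8/3, y = 3, maximum P = 163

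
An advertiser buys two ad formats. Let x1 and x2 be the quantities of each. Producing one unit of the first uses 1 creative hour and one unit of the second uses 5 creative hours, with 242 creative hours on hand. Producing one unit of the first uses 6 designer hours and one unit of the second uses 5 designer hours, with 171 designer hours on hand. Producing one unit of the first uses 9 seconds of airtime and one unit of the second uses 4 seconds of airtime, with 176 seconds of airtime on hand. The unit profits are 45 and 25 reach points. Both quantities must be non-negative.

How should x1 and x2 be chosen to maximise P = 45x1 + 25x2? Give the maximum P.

x1 = 28/3, x2 = 23, maximum P = 995

Extreme points and P = 45x1 + 25x2:
  (0, 0) → P = 0
  (0, 171/5) → P = 855
  (176/9, 0) → P = 880
  (28/3, 23) → P = 995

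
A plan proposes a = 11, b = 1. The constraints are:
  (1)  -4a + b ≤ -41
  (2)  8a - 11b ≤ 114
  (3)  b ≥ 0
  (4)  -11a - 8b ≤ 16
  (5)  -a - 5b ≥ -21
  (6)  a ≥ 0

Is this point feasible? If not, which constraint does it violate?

feasible

(1): -43 ≤ -41 ✓
(2): 77 ≤ 114 ✓
(3): 1 ≥ 0 ✓
(4): -129 ≤ 16 ✓
(5): -16 ≥ -21 ✓
(6): 11 ≥ 0 ✓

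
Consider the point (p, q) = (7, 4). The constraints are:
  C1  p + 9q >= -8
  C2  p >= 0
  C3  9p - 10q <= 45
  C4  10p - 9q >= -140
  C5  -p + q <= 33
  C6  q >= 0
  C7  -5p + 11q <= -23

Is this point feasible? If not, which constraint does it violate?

Constraint C7: -5p + 11q = 9, which is not ≤ -23. All other constraints are satisfied.

not feasible — violates C7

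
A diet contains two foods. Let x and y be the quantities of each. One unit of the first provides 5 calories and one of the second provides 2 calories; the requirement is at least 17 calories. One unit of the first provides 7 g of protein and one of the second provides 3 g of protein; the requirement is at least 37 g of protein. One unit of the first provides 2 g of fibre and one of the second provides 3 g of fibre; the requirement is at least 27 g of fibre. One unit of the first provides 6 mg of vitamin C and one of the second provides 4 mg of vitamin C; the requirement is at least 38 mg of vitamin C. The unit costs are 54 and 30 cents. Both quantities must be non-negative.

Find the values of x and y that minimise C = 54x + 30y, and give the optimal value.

Corner points and C = 54x + 30y:
  (0, 37/3) → C = 370
  (27/2, 0) → C = 729
  (2, 23/3) → C = 338
The feasible region is unbounded (it extends along (0, 1), (1, 0)), but C strictly increases along every unbounded feasible direction, so there is no improving ray and the minimum is attained at a vertex.

The binding constraints are 7x + 3y = 37 and 2x + 3y = 27.
Solving simultaneously gives x = 2, y = 23/3.

x = 2, y = 23/3, minimum C = 338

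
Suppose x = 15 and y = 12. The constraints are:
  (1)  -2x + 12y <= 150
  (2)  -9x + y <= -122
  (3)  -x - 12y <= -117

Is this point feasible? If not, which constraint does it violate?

(1): 114 ≤ 150 ✓
(2): -123 ≤ -122 ✓
(3): -159 ≤ -117 ✓

feasible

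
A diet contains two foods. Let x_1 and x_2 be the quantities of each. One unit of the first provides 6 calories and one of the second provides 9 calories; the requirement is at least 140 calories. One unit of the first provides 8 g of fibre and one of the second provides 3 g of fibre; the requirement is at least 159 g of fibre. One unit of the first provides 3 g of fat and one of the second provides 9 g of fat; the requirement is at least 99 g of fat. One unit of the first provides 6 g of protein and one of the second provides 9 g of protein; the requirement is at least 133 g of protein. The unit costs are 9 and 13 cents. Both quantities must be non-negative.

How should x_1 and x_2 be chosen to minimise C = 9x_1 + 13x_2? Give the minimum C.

Vertices and C = 9x_1 + 13x_2:
  (0, 53) → C = 689
  (33, 0) → C = 297
  (18, 5) → C = 227
The feasible region is unbounded (it extends along (0, 1), (1, 0)), but C strictly increases along every unbounded feasible direction, so there is no improving ray and the minimum is attained at a vertex.

x_1 = 18, x_2 = 5, minimum C = 227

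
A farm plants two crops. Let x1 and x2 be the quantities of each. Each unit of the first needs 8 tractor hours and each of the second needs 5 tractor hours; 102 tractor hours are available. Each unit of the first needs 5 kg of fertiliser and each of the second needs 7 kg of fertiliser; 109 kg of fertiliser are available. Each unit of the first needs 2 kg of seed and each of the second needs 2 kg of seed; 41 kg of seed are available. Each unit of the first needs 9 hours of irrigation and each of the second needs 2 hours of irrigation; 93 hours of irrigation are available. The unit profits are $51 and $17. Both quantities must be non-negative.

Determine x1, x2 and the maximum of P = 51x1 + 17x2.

x1 = 9, x2 = 6, maximum P = 561

Feasible corners and P = 51x1 + 17x2:
  (0, 0) → P = 0
  (0, 109/7) → P = 1853/7
  (31/3, 0) → P = 527
  (169/31, 362/31) → P = 14773/31
  (9, 6) → P = 561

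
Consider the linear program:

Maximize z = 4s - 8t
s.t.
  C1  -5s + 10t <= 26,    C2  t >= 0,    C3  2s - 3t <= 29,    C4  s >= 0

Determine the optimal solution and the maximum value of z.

Vertices and z = 4s - 8t:
  (368/5, 197/5) → z = -104/5
  (0, 13/5) → z = -104/5
  (29/2, 0) → z = 58
  (0, 0) → z = 0

s = 29/2, t = 0, maximum z = 58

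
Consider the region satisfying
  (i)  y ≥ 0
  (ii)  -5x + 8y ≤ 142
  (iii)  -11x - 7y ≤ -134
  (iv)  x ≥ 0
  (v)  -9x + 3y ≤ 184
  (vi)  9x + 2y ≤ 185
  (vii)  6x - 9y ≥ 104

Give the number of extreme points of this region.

The feasible vertices (each the meet of two boundaries and inside every other half-plane) are:
  (185/9, 0)
  (52/3, 0)
  (1873/93, 58/31)

3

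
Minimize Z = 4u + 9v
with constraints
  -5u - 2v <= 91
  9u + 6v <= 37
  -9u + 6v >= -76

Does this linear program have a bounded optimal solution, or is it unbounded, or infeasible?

bounded optimum

Vertices and Z = 4u + 9v:
  (-155/3, 251/3) → Z = 1639/3
  (-197/24, -1199/48) → Z = -12367/48
  (113/18, -13/4) → Z = -149/36
The feasible region has finitely many vertices and no improving ray; the minimum is -12367/48 at (-197/24, -1199/48).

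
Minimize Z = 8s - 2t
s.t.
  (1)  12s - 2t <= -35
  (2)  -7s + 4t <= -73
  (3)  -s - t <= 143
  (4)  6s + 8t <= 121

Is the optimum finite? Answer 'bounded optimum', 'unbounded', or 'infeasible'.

bounded optimum

Corner points and Z = 8s - 2t:
  (-143/17, -1121/34) → Z = -23/17
  (-321/14, -1681/14) → Z = 397/7
  (-499/11, -1074/11) → Z = -1844/11
The feasible region has finitely many vertices and no improving ray; the minimum is -1844/11 at (-499/11, -1074/11).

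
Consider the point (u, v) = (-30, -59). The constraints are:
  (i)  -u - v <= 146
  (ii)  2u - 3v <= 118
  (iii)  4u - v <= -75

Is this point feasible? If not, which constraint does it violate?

not feasible — violates (iii)

Constraint (iii): 4u - v = -61, which is not ≤ -75. All other constraints are satisfied.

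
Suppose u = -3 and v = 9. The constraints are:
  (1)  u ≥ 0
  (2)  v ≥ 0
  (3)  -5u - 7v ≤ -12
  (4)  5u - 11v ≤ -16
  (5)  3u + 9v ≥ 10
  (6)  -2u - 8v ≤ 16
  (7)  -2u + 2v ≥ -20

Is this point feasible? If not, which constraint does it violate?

Constraint (1): u = -3, which is not ≥ 0. All other constraints are satisfied.

not feasible — violates (1)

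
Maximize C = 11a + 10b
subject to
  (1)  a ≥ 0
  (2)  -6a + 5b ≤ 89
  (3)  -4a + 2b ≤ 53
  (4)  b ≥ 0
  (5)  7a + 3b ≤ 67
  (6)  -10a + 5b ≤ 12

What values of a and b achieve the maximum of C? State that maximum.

a = 23/5, b = 58/5, maximum C = 833/5

The binding constraints are 7a + 3b = 67 and -10a + 5b = 12.
Solving simultaneously gives a = 23/5, b = 58/5.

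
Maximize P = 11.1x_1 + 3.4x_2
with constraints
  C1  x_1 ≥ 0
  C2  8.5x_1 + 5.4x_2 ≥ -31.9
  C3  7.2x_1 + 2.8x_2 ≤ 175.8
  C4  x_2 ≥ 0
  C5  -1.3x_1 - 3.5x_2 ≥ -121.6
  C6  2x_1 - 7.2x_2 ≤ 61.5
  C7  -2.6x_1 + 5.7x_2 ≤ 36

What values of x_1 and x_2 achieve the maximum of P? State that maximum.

x_1 = 293/12, x_2 = 0, maximum P = 10841/40

Extreme points and P = 11.1x_1 + 3.4x_2:
  (0, 0) → P = 0
  (0, 120/19) → P = 408/19
  (293/12, 0) → P = 10841/40
  (45063/2416, 17907/1208) → P = 6219669/24160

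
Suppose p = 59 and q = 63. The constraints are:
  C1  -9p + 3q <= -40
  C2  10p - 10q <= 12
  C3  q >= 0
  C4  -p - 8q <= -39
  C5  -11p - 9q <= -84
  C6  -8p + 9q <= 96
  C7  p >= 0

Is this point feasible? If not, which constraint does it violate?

C1: -342 ≤ -40 ✓
C2: -40 ≤ 12 ✓
C3: 63 ≥ 0 ✓
C4: -563 ≤ -39 ✓
C5: -1216 ≤ -84 ✓
C6: 95 ≤ 96 ✓
C7: 59 ≥ 0 ✓

feasible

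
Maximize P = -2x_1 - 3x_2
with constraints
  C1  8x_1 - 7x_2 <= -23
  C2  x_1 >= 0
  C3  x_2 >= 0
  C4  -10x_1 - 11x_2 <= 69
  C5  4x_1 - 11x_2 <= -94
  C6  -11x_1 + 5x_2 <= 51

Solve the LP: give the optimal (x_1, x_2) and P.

x_1 = 0, x_2 = 94/11, maximum P = -282/11

Vertices and P = -2x_1 - 3x_2:
  (27/4, 11) → P = -93/2
  (0, 94/11) → P = -282/11
  (0, 51/5) → P = -153/5
The feasible region is unbounded (it extends along (5, 11), (7, 8)), but P strictly decreases along every unbounded feasible direction, so there is no improving ray and the maximum is attained at a vertex.

At the optimal vertex, x_1 = 0 and 4x_1 - 11x_2 = -94.
Solving simultaneously gives x_1 = 0, x_2 = 94/11.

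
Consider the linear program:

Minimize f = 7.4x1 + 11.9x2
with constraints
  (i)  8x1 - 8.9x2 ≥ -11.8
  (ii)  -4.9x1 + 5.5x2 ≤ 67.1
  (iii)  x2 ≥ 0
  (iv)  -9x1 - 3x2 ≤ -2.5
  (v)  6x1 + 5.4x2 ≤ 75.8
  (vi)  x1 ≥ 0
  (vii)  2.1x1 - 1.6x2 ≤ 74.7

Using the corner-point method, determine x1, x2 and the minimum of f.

At the optimal vertex, x2 = 0 and -9x1 - 3x2 = -2.5.
Solving simultaneously gives x1 = 5/18, x2 = 0.

x1 = 5/18, x2 = 0, minimum f = 37/18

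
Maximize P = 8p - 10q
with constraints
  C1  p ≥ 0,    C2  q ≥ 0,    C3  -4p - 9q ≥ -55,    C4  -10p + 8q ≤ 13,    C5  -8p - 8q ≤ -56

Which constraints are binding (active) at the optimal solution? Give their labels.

Vertices and P = 8p - 10q:
  (55/4, 0) → P = 110
  (7, 0) → P = 56
  (323/122, 301/61) → P = -1718/61
  (43/18, 83/18) → P = -27

The maximum is at (55/4, 0). Substituting into each constraint, equality holds for C2 and C3; the remaining constraints have slack.

C2 and C3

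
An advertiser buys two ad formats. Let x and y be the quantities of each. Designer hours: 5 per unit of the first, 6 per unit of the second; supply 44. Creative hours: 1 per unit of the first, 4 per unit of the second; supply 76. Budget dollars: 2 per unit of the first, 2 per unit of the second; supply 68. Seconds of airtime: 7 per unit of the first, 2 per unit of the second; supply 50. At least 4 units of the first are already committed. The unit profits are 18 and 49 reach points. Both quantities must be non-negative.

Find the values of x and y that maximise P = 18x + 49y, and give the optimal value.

x = 4, y = 4, maximum P = 268

The optimum lies where 5x + 6y = 44 and x = 4.
Solving simultaneously gives x = 4, y = 4.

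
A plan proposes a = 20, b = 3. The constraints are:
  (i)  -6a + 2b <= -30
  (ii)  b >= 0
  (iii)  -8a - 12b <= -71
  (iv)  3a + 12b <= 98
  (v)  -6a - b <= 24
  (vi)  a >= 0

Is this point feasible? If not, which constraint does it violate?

feasible

(i): -114 ≤ -30 ✓
(ii): 3 ≥ 0 ✓
(iii): -196 ≤ -71 ✓
(iv): 96 ≤ 98 ✓
(v): -123 ≤ 24 ✓
(vi): 20 ≥ 0 ✓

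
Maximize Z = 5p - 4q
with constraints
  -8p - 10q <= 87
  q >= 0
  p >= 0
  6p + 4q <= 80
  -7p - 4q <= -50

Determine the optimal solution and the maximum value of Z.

Corner points and Z = 5p - 4q:
  (40/3, 0) → Z = 200/3
  (50/7, 0) → Z = 250/7
  (0, 20) → Z = -80
  (0, 25/2) → Z = -50

p = 40/3, q = 0, maximum Z = 200/3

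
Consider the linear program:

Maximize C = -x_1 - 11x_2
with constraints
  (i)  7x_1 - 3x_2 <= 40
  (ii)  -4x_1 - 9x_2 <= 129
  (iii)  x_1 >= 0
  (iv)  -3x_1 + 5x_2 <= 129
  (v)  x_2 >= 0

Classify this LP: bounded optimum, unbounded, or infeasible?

Corner points and C = -x_1 - 11x_2:
  (587/26, 1023/26) → C = -5920/13
  (40/7, 0) → C = -40/7
  (0, 129/5) → C = -1419/5
  (0, 0) → C = 0
The feasible region has finitely many vertices and no improving ray; the maximum is 0 at (0, 0).

bounded optimum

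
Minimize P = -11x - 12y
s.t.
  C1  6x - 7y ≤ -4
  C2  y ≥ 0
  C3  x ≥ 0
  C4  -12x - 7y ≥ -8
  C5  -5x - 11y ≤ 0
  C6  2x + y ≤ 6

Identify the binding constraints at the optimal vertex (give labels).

C3 and C4

Feasible corners and P = -11x - 12y:
  (0, 4/7) → P = -48/7
  (2/9, 16/21) → P = -730/63
  (0, 8/7) → P = -96/7

The minimum is at (0, 8/7). Substituting into each constraint, equality holds for C3 and C4; the remaining constraints have slack.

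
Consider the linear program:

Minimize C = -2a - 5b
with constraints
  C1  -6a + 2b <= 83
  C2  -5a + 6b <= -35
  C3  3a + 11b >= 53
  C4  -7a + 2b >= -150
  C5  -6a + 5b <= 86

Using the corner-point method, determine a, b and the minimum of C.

a = 415/16, b = 505/32, minimum C = -4185/32

Feasible corners and C = -2a - 5b:
  (703/73, 160/73) → C = -2206/73
  (415/16, 505/32) → C = -4185/32
  (1756/83, -79/83) → C = -3117/83

The binding constraints are -5a + 6b = -35 and -7a + 2b = -150.
Solving simultaneously gives a = 415/16, b = 505/32.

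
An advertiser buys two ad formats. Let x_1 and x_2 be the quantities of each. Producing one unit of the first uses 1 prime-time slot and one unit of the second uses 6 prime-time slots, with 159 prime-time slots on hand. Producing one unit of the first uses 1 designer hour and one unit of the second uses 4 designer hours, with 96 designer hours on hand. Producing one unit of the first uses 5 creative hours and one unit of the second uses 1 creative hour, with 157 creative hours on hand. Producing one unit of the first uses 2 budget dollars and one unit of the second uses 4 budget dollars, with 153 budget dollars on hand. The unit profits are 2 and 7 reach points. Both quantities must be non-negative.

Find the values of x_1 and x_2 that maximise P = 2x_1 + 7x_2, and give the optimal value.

x_1 = 28, x_2 = 17, maximum P = 175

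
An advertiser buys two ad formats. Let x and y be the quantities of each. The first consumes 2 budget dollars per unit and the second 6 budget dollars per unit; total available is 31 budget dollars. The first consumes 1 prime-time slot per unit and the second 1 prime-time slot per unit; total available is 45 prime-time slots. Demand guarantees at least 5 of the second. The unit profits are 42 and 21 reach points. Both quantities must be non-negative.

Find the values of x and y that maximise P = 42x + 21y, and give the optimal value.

Vertices and P = 42x + 21y:
  (0, 31/6) → P = 217/2
  (0, 5) → P = 105
  (1/2, 5) → P = 126

The optimum lies where 2x + 6y = 31 and y = 5.
Solving simultaneously gives x = 1/2, y = 5.

x = 1/2, y = 5, maximum P = 126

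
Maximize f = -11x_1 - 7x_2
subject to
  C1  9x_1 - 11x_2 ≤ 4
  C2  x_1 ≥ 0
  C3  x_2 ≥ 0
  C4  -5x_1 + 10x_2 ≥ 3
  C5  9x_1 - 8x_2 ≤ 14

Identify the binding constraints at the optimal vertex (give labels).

Vertices and f = -11x_1 - 7x_2:
  (73/35, 47/35) → f = -1132/35
  (122/27, 10/3) → f = -1972/27
  (0, 3/10) → f = -21/10
The feasible region is unbounded (it extends along (0, 1), (8, 9)), but f strictly decreases along every unbounded feasible direction, so there is no improving ray and the maximum is attained at a vertex.

The maximum is at (0, 3/10). Substituting into each constraint, equality holds for C2 and C4; the remaining constraints have slack.

C2 and C4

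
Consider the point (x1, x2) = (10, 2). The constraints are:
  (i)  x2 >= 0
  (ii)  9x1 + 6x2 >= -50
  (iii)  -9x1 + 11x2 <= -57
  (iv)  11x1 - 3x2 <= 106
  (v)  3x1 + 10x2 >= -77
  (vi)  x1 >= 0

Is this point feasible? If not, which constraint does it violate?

(i): 2 ≥ 0 ✓
(ii): 102 ≥ -50 ✓
(iii): -68 ≤ -57 ✓
(iv): 104 ≤ 106 ✓
(v): 50 ≥ -77 ✓
(vi): 10 ≥ 0 ✓

feasible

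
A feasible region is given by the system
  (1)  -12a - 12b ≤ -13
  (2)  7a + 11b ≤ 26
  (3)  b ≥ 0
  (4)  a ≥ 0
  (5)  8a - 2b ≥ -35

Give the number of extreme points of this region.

4

Pairwise boundary intersections that survive every other constraint:
  (13/12, 0)
  (0, 13/12)
  (26/7, 0)
  (0, 26/11)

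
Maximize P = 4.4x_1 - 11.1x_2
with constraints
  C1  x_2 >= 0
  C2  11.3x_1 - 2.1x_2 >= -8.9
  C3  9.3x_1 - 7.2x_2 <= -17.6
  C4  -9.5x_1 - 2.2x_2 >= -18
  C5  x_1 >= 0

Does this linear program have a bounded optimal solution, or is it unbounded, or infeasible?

bounded optimum

Corner points and P = 4.4x_1 - 11.1x_2:
  (1822/4481, 28795/4481) → P = -3116077/44810
  (0, 89/21) → P = -3293/70
  (4544/4443, 16730/4443) → P = -828547/22215
  (0, 22/9) → P = -407/15
The feasible region has finitely many vertices and no improving ray; the maximum is -407/15 at (0, 22/9).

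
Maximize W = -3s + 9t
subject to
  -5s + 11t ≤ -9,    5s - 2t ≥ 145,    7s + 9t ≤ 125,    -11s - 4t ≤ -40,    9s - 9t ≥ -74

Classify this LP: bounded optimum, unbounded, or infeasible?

Corner points and W = -3s + 9t:
  (1555/59, -390/59) → W = -8175/59
  (110/7, -465/14) → W = -4845/14
The feasible region has finitely many vertices and no improving ray; the maximum is -8175/59 at (1555/59, -390/59).

bounded optimum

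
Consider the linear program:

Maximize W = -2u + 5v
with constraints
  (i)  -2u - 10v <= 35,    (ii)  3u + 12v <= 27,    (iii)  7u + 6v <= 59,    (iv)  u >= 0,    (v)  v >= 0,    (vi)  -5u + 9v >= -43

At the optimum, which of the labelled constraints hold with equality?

Corner points and W = -2u + 5v:
  (91/11, 2/11) → W = -172/11
  (0, 9/4) → W = 45/4
  (59/7, 0) → W = -118/7
  (0, 0) → W = 0

The maximum is at (0, 9/4). Substituting into each constraint, equality holds for (ii) and (iv); the remaining constraints have slack.

(ii) and (iv)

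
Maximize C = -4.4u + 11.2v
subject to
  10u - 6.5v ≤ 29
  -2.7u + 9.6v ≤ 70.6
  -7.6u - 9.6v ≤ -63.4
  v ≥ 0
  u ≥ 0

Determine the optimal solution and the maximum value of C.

Extreme points and C = -4.4u + 11.2v:
  (14746/1569, 15686/1569) → C = 184668/2615
  (6905/1454, 2068/727) → C = 39853/3635
  (0, 353/48) → C = 2471/30
  (0, 317/48) → C = 2219/30

The optimum lies where -2.7u + 9.6v = 70.6 and u = 0.
Solving simultaneously gives u = 0, v = 353/48.

u = 0, v = 353/48, maximum C = 2471/30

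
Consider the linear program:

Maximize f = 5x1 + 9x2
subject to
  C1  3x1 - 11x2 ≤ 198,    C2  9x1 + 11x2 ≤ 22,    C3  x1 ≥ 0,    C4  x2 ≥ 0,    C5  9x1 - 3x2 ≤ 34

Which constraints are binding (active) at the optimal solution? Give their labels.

Vertices and f = 5x1 + 9x2:
  (0, 2) → f = 18
  (22/9, 0) → f = 110/9
  (0, 0) → f = 0

The maximum is at (0, 2). Substituting into each constraint, equality holds for C2 and C3; the remaining constraints have slack.

C2 and C3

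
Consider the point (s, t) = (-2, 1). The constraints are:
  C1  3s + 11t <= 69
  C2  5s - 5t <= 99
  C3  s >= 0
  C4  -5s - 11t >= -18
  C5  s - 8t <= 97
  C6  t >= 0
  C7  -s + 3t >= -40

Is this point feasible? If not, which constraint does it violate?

Constraint C3: s = -2, which is not ≥ 0. All other constraints are satisfied.

not feasible — violates C3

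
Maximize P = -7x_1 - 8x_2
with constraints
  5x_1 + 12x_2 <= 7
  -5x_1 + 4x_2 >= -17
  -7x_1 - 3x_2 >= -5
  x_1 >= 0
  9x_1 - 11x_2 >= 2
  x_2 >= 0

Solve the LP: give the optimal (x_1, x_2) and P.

x_1 = 2/9, x_2 = 0, maximum P = -14/9

Corner points and P = -7x_1 - 8x_2:
  (61/104, 31/104) → P = -675/104
  (5/7, 0) → P = -5
  (2/9, 0) → P = -14/9

The binding constraints are 9x_1 - 11x_2 = 2 and x_2 = 0.
Solving simultaneously gives x_1 = 2/9, x_2 = 0.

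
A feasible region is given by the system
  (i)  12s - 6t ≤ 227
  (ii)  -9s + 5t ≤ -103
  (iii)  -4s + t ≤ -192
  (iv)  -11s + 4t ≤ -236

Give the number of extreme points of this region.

The feasible vertices (each the meet of two boundaries and inside every other half-plane) are:
  (517/6, 269/2)
  (925/12, 349/3)
  (857/11, 1316/11)

3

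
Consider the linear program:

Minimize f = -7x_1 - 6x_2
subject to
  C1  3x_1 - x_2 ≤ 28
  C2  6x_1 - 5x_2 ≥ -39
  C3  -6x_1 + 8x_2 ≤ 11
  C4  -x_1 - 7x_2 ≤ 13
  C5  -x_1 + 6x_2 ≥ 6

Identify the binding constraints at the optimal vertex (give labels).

Extreme points and f = -7x_1 - 6x_2:
  (235/18, 67/6) → f = -2851/18
  (174/17, 46/17) → f = -1494/17
  (-9/14, 25/28) → f = -6/7

The minimum is at (235/18, 67/6). Substituting into each constraint, equality holds for C1 and C3; the remaining constraints have slack.

C1 and C3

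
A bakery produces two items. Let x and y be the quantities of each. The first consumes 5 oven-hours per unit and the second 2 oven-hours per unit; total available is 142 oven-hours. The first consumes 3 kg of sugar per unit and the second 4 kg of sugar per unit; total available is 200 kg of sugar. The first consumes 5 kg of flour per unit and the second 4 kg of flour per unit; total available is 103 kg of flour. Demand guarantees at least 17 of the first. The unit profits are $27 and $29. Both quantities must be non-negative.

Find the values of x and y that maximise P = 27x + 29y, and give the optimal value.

x = 17, y = 9/2, maximum P = 1179/2

Extreme points and P = 27x + 29y:
  (103/5, 0) → P = 2781/5
  (17, 0) → P = 459
  (17, 9/2) → P = 1179/2

The optimum lies where 5x + 4y = 103 and x = 17.
Solving simultaneously gives x = 17, y = 9/2.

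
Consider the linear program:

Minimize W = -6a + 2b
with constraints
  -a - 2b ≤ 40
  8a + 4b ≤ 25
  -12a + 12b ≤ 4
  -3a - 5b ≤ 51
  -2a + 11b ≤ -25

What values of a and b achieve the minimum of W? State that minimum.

a = 47/4, b = -69/4, minimum W = -105

Feasible corners and W = -6a + 2b:
  (47/4, -69/4) → W = -105
  (125/32, -25/16) → W = -425/16
  (-79/12, -25/4) → W = 27
  (-86/27, -77/27) → W = 362/27

At the optimal vertex, 8a + 4b = 25 and -3a - 5b = 51.
Solving simultaneously gives a = 47/4, b = -69/4.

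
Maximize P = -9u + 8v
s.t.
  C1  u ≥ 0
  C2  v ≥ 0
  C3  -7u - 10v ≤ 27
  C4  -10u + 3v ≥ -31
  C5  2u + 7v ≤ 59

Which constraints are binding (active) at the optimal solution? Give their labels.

Feasible corners and P = -9u + 8v:
  (0, 0) → P = 0
  (0, 59/7) → P = 472/7
  (31/10, 0) → P = -279/10
  (197/38, 132/19) → P = 339/38

The maximum is at (0, 59/7). Substituting into each constraint, equality holds for C1 and C5; the remaining constraints have slack.

C1 and C5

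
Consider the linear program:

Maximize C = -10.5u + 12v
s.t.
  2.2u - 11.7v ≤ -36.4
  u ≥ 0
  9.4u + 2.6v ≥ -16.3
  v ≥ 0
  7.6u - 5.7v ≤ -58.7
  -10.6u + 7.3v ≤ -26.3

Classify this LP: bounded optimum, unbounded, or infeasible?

unbounded

From the feasible point (28921/247, 41105/247), moving in the direction (7.3, 10.6) keeps every constraint satisfied while C increases without bound.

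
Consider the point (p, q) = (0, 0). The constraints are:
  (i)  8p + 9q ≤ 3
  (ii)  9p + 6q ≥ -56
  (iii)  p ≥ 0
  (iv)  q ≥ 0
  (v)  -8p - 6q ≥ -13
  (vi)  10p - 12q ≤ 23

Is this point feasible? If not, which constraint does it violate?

feasible

(i): 0 ≤ 3 ✓
(ii): 0 ≥ -56 ✓
(iii): 0 ≥ 0 ✓
(iv): 0 ≥ 0 ✓
(v): 0 ≥ -13 ✓
(vi): 0 ≤ 23 ✓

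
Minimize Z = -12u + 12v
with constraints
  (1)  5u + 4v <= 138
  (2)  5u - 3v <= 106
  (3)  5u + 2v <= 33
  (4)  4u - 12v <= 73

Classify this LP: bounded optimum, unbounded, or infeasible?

Vertices and Z = -12u + 12v:
  (-72/5, 105/2) → Z = 4014/5
  (271/34, -233/68) → Z = -2325/17
The feasible region has finitely many vertices and no improving ray; the minimum is -2325/17 at (271/34, -233/68).

bounded optimum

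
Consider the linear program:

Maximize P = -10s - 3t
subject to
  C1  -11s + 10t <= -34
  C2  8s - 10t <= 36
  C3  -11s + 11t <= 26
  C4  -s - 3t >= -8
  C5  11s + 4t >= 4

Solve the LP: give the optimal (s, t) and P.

s = 8/7, t = -15/7, maximum P = -5

Corner points and P = -10s - 3t:
  (182/43, 54/43) → P = -1982/43
  (8/7, -15/7) → P = -5
  (94/17, 14/17) → P = -982/17
  (92/71, -182/71) → P = -374/71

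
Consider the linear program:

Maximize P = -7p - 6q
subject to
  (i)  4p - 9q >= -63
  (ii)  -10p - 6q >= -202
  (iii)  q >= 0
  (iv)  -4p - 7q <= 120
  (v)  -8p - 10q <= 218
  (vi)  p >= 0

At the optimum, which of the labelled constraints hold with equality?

(iii) and (vi)

Vertices and P = -7p - 6q:
  (240/19, 719/57) → P = -3118/19
  (0, 7) → P = -42
  (101/5, 0) → P = -707/5
  (0, 0) → P = 0

The maximum is at (0, 0). Substituting into each constraint, equality holds for (iii) and (vi); the remaining constraints have slack.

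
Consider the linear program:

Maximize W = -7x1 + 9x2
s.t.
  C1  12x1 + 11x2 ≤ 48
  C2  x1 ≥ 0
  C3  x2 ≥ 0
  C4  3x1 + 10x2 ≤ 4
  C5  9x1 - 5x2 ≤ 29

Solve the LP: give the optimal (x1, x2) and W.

x1 = 0, x2 = 2/5, maximum W = 18/5

Extreme points and W = -7x1 + 9x2:
  (0, 0) → W = 0
  (0, 2/5) → W = 18/5
  (4/3, 0) → W = -28/3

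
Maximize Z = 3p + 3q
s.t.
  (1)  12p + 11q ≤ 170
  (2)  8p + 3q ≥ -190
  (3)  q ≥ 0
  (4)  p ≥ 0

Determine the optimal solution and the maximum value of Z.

p = 0, q = 170/11, maximum Z = 510/11

Vertices and Z = 3p + 3q:
  (85/6, 0) → Z = 85/2
  (0, 170/11) → Z = 510/11
  (0, 0) → Z = 0

The binding constraints are 12p + 11q = 170 and p = 0.
Solving simultaneously gives p = 0, q = 170/11.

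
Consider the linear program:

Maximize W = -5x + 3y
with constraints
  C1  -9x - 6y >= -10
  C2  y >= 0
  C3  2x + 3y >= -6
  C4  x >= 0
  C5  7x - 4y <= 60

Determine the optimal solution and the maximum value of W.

x = 0, y = 5/3, maximum W = 5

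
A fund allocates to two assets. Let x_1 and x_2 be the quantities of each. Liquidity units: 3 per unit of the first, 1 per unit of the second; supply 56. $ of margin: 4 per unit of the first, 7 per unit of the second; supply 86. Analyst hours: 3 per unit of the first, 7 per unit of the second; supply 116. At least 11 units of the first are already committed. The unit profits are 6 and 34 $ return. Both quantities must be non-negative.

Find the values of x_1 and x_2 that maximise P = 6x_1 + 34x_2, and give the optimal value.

x_1 = 11, x_2 = 6, maximum P = 270

The binding constraints are 4x_1 + 7x_2 = 86 and x_1 = 11.
Solving simultaneously gives x_1 = 11, x_2 = 6.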